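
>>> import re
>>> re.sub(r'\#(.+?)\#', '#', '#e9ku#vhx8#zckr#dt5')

A non-greedy quantifier consumes as few characters as it can — just enough that the remainder of the pattern still matches from where it stops; whatever follows it matches normally.
Matches: at [0:6] → '#e9ku#'; at [10:16] → '#zckr#'.
Every occurrence is swapped for '#'.

'#vhx8#dt5'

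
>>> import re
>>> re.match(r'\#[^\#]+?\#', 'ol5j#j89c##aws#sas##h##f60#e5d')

`re.match` only tries the pattern at the start of the string.
Here the pattern fails at index 0, so the call returns None.

None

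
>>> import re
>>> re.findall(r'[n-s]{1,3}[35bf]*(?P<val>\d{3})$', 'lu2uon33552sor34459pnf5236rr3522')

Pattern: 1 to 3 of a character in [n-s], then zero or more of one of [35bf]; then exactly 3 of a digit (captured as 'val'); then anchored at the end.
With a single group, `findall` returns only what that group captured — 1 item.

['522']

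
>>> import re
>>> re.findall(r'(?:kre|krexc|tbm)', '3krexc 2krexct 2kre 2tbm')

['kre', 'kre', 'kre', 'tbm']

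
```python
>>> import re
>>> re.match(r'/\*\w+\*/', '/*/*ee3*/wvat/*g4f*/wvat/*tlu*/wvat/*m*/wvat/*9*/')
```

None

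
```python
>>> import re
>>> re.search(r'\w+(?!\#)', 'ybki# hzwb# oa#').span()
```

(0, 3)

A negative assertion filters positions out without eating any characters.
`re.search` tries every starting position until one works.
The match spans [0:3] → 'ybk'.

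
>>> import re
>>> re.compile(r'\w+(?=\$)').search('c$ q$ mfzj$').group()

'c'

The positive lookaround only admits positions where the adjacent text matches; those characters stay outside the span.
The match spans [0:1] → 'c'.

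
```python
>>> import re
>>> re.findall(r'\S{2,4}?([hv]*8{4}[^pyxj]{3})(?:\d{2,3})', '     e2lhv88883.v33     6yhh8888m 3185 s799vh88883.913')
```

This matches 2 to 4 of a non-whitespace character (lazy); then zero or more of one of [hv], then exactly 4 of a literal '8', then exactly 3 of any character except [pyxj] (captured); then 2 to 3 of a digit (non-capturing group).
One capturing group, so `findall` returns just the captured substring from each match — 3 in all.

['hv88883.v', 'hh8888m 3', 'vh88883.9']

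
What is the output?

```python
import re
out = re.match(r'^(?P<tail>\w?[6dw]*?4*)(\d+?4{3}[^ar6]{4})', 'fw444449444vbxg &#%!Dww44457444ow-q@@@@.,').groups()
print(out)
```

The pattern matches anchored at the start of the string; then optionally a word character, then zero or more of one of [6dw] (lazy), then zero or more of a literal '4' (captured as 'tail'); then one or more of a digit (lazy), then exactly 3 of a literal '4', then exactly 4 of any character except [ar6] (captured).
`re.match` only tries the pattern at the start of the string.
The match spans [0:15] → 'fw444449444vbxg'.
Captured: group 1 = 'fw44444', group 2 = '9444vbxg'.

('fw44444', '9444vbxg')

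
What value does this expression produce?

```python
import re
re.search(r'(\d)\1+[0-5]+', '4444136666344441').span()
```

(0, 6)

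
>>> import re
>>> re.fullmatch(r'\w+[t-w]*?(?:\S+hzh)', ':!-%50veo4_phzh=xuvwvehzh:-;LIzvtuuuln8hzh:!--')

None

`fullmatch` succeeds only if the pattern covers the string from start to end.
Here there's no way to consume every character, so the call returns None.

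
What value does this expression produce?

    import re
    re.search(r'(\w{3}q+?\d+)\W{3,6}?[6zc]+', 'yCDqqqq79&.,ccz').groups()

('yCDqqqq79',)

The pattern matches exactly 3 of a word character, then one or more of a literal 'q' (lazy), then one or more of a digit (captured); then 3 to 6 of a non-word character (lazy), then one or more of one of [6zc].
Unlike `match`, `search` isn't anchored — it looks for the pattern anywhere in the string.
The match spans [0:15] → 'yCDqqqq79&.,ccz'.
Captured: group 1 = 'yCDqqqq79'.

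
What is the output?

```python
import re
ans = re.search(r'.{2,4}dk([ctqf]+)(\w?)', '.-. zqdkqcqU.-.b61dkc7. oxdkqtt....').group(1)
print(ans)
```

The match spans [2:12] → '. zqdkqcqU'.
Captured: group 1 = 'qcq', group 2 = 'U'.

qcq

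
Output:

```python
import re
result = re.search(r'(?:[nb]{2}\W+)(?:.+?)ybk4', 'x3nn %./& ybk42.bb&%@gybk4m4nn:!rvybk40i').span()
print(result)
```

This matches exactly 2 of one of [nb], then one or more of a non-word character (non-capturing group); then one or more of any character (lazy) (non-capturing group); then a literal 'y', then the literal 'bk4'.
A `+?`/`*?`/`{m,n}?` starts at its minimum and grows only as far as needed for what follows to match.
`search` walks the string left to right and returns the first match it finds.
The match spans [2:26] → 'nn %./& ybk42.bb&%@gybk4'.

(2, 26)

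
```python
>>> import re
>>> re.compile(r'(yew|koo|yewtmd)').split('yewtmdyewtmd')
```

['', 'yew', 'tmd', 'yew', 'tmd']

`|` is ordered: at each position the engine commits to the first alternative that works.
Matches to split on: at [0:3] → 'yew'; at [6:9] → 'yew'.
`re.split` interleaves the captured-group text with the surrounding fragments.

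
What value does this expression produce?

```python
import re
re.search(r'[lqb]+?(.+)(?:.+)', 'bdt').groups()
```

('d',)

The pattern matches one or more of one of [lqb] (lazy); then one or more of any character (captured); then one or more of any character (non-capturing group).
`re.search` tries every starting position until one works.
The match spans [0:3] → 'bdt'.
Captured: group 1 = 'd'.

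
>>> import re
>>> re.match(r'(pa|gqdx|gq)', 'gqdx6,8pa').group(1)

'gqdx'

The match spans [0:4] → 'gqdx'.
Captured: group 1 = 'gqdx'.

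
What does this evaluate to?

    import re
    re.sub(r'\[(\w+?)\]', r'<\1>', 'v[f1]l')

Matches: at [1:5] → '[f1]'.
`\1` in the replacement pulls in group 1's text for each match.

'v<f1>l'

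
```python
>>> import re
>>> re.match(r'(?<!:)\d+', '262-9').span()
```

With `match`, the pattern is implicitly anchored at the beginning.
The match spans [0:3] → '262'.

(0, 3)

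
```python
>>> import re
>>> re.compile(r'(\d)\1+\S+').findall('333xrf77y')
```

A backreference is literal: `\1` must see the identical characters the first group matched.
`findall` collects group 1 from the one match (1 total).

['3']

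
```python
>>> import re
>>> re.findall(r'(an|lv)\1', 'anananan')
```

After group 1 captures some text, `\1` only succeeds where that same text appears again.
With a single group, `findall` returns only what that group captured — 2 items.

['an', 'an']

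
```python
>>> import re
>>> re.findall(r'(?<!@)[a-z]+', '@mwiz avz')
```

['wiz', 'avz']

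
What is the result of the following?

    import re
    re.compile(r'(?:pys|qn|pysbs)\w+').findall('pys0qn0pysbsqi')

['pys0qn0pysbsqi']

Matches: at [0:14] → 'pys0qn0pysbsqi'.
`findall` yields the raw match text (1 of them) because the pattern has no groups.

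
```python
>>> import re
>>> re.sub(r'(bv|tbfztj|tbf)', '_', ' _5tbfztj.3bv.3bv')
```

' _5_.3_.3_'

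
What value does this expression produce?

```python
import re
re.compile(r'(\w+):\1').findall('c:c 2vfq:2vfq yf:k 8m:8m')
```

['c', '2vfq', '8m']

`\1` is not a pattern — it's the concrete string captured by group 1, re-applied verbatim.
Matches: at [0:3] match 'c:c', group 1 = 'c'; at [4:13] match '2vfq:2vfq', group 1 = '2vfq'; at [19:24] match '8m:8m', group 1 = '8m'.
With a single group, `findall` returns only what that group captured — 3 items.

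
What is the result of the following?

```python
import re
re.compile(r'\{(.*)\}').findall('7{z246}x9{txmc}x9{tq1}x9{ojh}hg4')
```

Matches: at [1:29] match '{z246}x9{txmc}x9{tq1}x9{ojh}', group 1 = 'z246}x9{txmc}x9{tq1}x9{ojh'.
One capturing group, so `findall` returns just the captured substring from the one match — 1 in all.

['z246}x9{txmc}x9{tq1}x9{ojh']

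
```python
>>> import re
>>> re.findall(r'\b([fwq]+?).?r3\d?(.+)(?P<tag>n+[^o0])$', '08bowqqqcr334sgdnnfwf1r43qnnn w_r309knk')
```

[('w', '9k', 'nk')]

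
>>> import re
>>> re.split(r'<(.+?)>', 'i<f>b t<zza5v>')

['i', 'f', 'b t', 'zza5v', '']

Lazy quantifiers expand one character at a time until the remainder of the pattern can match.
Matches to split on: at [1:4] → '<f>'; at [7:14] → '<zza5v>'.
With a capturing group present, the delimiter's captured portion is kept in the result list.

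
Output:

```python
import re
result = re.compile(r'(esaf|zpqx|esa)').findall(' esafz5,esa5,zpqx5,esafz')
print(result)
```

['esaf', 'esa', 'zpqx', 'esaf']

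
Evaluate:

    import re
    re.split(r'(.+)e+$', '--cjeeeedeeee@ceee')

['', '--cjeeeedeeee@cee', '']

The pattern matches one or more of any character (captured); then one or more of a literal 'e'; then anchored at the end.
Matches to split on: at [0:18] → '--cjeeeedeeee@ceee'.
Because the pattern has a capturing group, `split` also inserts each captured text between the pieces.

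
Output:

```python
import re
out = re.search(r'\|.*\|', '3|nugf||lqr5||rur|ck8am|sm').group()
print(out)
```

`search` walks the string left to right and returns the first match it finds.
The match spans [1:24] → '|nugf||lqr5||rur|ck8am|'.

|nugf||lqr5||rur|ck8am|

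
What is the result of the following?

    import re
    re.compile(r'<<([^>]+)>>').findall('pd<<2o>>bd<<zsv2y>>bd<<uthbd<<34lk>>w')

Walking the string: at [2:8] match '<<2o>>', group 1 = '2o'; at [10:19] match '<<zsv2y>>', group 1 = 'zsv2y'; at [21:36] match '<<uthbd<<34lk>>', group 1 = 'uthbd<<34lk'.
One capturing group, so `findall` returns just the captured substring from each match — 3 in all.

['2o', 'zsv2y', 'uthbd<<34lk']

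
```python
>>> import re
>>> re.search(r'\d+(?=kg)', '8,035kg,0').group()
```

'035'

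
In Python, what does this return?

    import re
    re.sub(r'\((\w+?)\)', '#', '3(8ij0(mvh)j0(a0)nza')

Each match is replaced by '#'.

'3(8ij0#j0#nza'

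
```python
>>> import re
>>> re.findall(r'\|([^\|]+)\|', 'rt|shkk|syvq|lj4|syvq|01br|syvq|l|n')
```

Walking the string: at [2:8] match '|shkk|', group 1 = 'shkk'; at [12:17] match '|lj4|', group 1 = 'lj4'; at [21:27] match '|01br|', group 1 = '01br'; at [31:34] match '|l|', group 1 = 'l'.
One capturing group, so `findall` returns just the captured substring from each match — 4 in all.

['shkk', 'lj4', '01br', 'l']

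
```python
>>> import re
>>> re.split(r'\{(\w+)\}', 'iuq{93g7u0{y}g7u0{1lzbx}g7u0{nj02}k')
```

['iuq{93g7u0', 'y', 'g7u0', '1lzbx', 'g7u0', 'nj02', 'k']

Because the pattern has a capturing group, `split` also inserts each captured text between the pieces.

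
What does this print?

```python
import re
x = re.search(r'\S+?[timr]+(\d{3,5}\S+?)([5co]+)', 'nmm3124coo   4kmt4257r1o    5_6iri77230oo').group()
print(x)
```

This matches one or more of a non-whitespace character (lazy), then one or more of one of [timr]; then 3 to 5 of a digit, then one or more of a non-whitespace character (lazy) (captured); then one or more of one of [5co] (captured).
`re.search` tries every starting position until one works.
The match spans [0:10] → 'nmm3124coo'.
Captured: group 1 = '3124c', group 2 = 'oo'.

nmm3124coo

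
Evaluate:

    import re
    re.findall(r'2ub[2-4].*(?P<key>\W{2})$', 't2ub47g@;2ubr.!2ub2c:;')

[':;']

The pattern matches the literal '2ub', then a character in [2-4], then zero or more of any character; then exactly 2 of a non-word character (captured as 'key'); then anchored at the end.
Matches: at [1:22] match '2ub47g@;2ubr.!2ub2c:;', group 1 = ':;'.
One capturing group, so `findall` returns just the captured substring from the one match — 1 in all.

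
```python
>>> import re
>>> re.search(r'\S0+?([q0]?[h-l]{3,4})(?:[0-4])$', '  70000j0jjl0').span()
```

(7, 13)

This matches a non-whitespace character, then one or more of the literal '0' (lazy); then optionally one of [q0], then 3 to 4 of a character in [h-l] (captured); then a character in [0-4] (non-capturing group); then anchored at the end.
`re.search` tries every starting position until one works.
The match spans [7:13] → 'j0jjl0'.
Captured: group 1 = 'jjl'.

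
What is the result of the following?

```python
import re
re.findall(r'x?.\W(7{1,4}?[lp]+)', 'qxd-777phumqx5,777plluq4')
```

['777p', '777pll']

The pattern matches optionally the literal 'x', then any character; then a non-word character; then 1 to 4 of a literal '7' (lazy), then one or more of one of [lp] (captured).
Walking the string: at [1:8] match 'xd-777p', group 1 = '777p'; at [12:21] match 'x5,777pll', group 1 = '777pll'.
Because there's exactly one group, `findall` drops the full match and keeps group 1 from each hit.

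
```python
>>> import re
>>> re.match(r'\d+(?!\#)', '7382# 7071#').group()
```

'738'

With `match`, the pattern is implicitly anchored at the beginning.
The match spans [0:3] → '738'.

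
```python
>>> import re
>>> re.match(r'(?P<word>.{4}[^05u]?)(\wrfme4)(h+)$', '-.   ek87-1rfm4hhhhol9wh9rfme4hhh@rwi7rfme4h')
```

Pattern: exactly 4 of any character, then optionally any character except [05u] (captured as 'word'); then a word character, then the literal 'rfm', then the literal 'e4' (captured); then one or more of a literal 'h' (captured); then anchored at the end.
`re.match` only tries the pattern at the start of the string.
Here position 0 doesn't satisfy it, so the call returns None.

None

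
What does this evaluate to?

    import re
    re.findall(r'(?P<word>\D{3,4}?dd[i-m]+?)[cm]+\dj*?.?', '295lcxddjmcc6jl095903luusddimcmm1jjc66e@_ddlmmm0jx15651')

The `?` after the quantifier makes it lazy — it takes as little as possible before letting the rest of the pattern try.
Because there's exactly one group, `findall` drops the full match and keeps group 1 from each hit.

['lcxddj', 'luusddi', 'e@_ddl']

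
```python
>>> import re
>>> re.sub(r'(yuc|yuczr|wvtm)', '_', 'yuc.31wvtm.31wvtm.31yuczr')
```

Branches in `(...|...)` are attempted left-to-right; the first branch that allows the whole pattern to succeed is taken.
Each match is replaced by '_'.

'_.31_.31_.31_zr'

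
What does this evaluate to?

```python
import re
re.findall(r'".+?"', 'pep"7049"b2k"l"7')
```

['"7049"', '"l"']

Walking the string: at [3:9] → '"7049"'; at [12:15] → '"l"'.
`findall` yields the raw match text (2 of them) because the pattern has no groups.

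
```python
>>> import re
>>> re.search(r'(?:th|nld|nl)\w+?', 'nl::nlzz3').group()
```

'nlz'

Unlike `match`, `search` isn't anchored — it looks for the pattern anywhere in the string.
The match spans [4:7] → 'nlz'.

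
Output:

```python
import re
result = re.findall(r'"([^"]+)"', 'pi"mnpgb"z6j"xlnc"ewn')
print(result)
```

['mnpgb', 'xlnc']

Walking the string: at [2:9] match '"mnpgb"', group 1 = 'mnpgb'; at [12:18] match '"xlnc"', group 1 = 'xlnc'.
`findall` collects group 1 from each match (2 total).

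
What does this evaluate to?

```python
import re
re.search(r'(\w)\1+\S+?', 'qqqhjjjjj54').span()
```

`\1` has to match the exact text group 1 already captured.
The match spans [0:4] → 'qqqh'.

(0, 4)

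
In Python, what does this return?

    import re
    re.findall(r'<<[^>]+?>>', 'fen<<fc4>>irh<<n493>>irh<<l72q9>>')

Scanning left to right: at [3:10] → '<<fc4>>'; at [13:21] → '<<n493>>'; at [24:33] → '<<l72q9>>'.
Since nothing is captured, `findall` lists the 3 matched substrings directly.

['<<fc4>>', '<<n493>>', '<<l72q9>>']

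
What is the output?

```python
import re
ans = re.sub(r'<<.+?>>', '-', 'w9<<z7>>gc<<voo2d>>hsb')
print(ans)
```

A non-greedy quantifier consumes as few characters as it can — just enough that the remainder of the pattern still matches from where it stops; whatever follows it matches normally.
Every occurrence is swapped for '-'.

w9-gc-hsb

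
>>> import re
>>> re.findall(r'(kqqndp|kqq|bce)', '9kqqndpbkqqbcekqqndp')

`|` is ordered: at each position the engine commits to the first alternative that works.
With a single group, `findall` returns only what that group captured — 4 items.

['kqqndp', 'kqq', 'bce', 'kqqndp']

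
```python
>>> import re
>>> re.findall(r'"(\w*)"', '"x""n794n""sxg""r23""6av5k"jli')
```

['x', 'n794n', 'sxg', 'r23', '6av5k']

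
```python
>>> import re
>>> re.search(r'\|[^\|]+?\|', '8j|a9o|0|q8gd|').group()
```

`re.search` tries every starting position until one works.
The match spans [2:7] → '|a9o|'.

'|a9o|'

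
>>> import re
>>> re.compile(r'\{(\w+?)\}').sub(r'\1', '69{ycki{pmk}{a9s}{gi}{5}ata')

'69{yckipmka9sgi5ata'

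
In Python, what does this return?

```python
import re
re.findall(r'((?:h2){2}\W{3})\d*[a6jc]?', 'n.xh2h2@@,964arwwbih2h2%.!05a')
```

The pattern matches the literal 'h2' repeated 2 times, then exactly 3 of a non-word character (captured); then zero or more of a digit; then optionally one of [a6jc].
Walking the string: at [3:14] match 'h2h2@@,964a', group 1 = 'h2h2@@,'; at [19:29] match 'h2h2%.!05a', group 1 = 'h2h2%.!'.
`findall` collects group 1 from each match (2 total).

['h2h2@@,', 'h2h2%.!']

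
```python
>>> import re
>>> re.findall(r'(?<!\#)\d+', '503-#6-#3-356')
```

The negative lookaround is zero-width — it rules out positions where the adjacent text would match, without consuming anything.
Matches: at [0:3] → '503'; at [10:13] → '356'.
Since nothing is captured, `findall` lists the 2 matched substrings directly.

['503', '356']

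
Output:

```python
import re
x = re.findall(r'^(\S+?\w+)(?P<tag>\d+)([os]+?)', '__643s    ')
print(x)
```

[('__64', '3', 's')]

`findall` packs the 3 group values into a tuple for every match.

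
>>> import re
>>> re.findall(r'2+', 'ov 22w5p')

Since nothing is captured, `findall` lists the 1 matched substring directly.

['22']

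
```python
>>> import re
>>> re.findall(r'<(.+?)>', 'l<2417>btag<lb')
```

['2417']

Walking the string: at [1:7] match '<2417>', group 1 = '2417'.
Because there's exactly one group, `findall` drops the full match and keeps group 1 from the one hit.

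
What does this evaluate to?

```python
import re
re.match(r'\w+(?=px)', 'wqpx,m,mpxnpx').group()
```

'wq'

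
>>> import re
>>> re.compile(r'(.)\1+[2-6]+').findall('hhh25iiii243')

['h', 'i']

After group 1 captures some text, `\1` only succeeds where that same text appears again.
Because there's exactly one group, `findall` drops the full match and keeps group 1 from each hit.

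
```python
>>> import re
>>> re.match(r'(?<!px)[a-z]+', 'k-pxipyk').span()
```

The negative lookaround is zero-width — it rules out positions where the adjacent text would match, without consuming anything.
`re.match` won't scan ahead — the pattern has to work from the very first character.
The match spans [0:1] → 'k'.

(0, 1)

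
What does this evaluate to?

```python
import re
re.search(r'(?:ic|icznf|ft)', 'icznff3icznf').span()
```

(0, 2)

Branches in `(...|...)` are attempted left-to-right; the first branch that allows the whole pattern to succeed is taken.
`re.search` scans for the first position where the pattern succeeds.
The match spans [0:2] → 'ic'.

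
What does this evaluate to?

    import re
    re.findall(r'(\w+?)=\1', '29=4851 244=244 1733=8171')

['244']

After group 1 captures some text, `\1` only succeeds where that same text appears again.
With a single group, `findall` returns only what that group captured — 1 item.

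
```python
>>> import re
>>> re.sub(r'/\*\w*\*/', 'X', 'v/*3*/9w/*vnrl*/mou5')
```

'vX9wXmou5'

Each match is replaced by 'X'.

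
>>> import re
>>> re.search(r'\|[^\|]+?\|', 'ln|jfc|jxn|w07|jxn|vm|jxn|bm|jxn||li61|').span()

`re.search` tries every starting position until one works.
The match spans [2:7] → '|jfc|'.

(2, 7)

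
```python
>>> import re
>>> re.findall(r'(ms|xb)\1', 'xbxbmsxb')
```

A backreference is literal: `\1` must see the identical characters the first group matched.
Because there's exactly one group, `findall` drops the full match and keeps group 1 from the one hit.

['xb']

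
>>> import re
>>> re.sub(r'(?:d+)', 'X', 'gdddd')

'gX'

The pattern matches one or more of a literal 'd' (non-capturing group).
Matches: at [1:5] → 'dddd'.
Each match is replaced by 'X'.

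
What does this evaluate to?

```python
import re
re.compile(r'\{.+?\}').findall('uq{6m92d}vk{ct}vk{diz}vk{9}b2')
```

Walking the string: at [2:9] → '{6m92d}'; at [11:15] → '{ct}'; at [17:22] → '{diz}'; at [24:27] → '{9}'.
With no groups in the pattern, `findall` gives back each whole match — 4 here.

['{6m92d}', '{ct}', '{diz}', '{9}']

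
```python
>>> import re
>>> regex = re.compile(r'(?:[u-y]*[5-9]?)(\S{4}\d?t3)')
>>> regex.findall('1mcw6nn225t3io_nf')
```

The pattern matches zero or more of a character in [u-y], then optionally a character in [5-9] (non-capturing group); then exactly 4 of a non-whitespace character, then optionally a digit, then the literal 't3' (captured).
One capturing group, so `findall` returns just the captured substring from the one match — 1 in all.

['nn225t3']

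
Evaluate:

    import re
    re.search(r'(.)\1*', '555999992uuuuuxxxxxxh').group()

'555'

After group 1 captures some text, `\1` only succeeds where that same text appears again.
The match spans [0:3] → '555'.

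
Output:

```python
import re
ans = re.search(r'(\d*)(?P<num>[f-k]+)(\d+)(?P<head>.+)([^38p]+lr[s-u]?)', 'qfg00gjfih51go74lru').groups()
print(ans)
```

('', 'fg', '00', 'gjfih51go7', '4lru')

The match spans [1:19] → 'fg00gjfih51go74lru'.
Captured: group 1 = '', group 2 = 'fg', group 3 = '00', group 4 = 'gjfih51go7', group 5 = '4lru'.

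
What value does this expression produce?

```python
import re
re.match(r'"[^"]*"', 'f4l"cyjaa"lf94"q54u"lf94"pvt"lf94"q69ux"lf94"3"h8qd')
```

None

`re.match` only tries the pattern at the start of the string.
Here position 0 doesn't satisfy it, so the call returns None.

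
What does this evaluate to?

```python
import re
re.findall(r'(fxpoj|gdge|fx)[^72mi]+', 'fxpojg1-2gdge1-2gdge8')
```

['fxpoj', 'gdge', 'gdge']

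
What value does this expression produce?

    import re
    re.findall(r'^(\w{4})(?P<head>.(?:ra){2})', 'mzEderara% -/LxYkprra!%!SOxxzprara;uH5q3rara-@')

[('mzEd', 'erara')]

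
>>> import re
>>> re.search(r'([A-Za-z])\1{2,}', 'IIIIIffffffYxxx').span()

(0, 5)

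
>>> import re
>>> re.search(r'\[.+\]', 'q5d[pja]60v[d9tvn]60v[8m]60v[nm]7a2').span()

(3, 32)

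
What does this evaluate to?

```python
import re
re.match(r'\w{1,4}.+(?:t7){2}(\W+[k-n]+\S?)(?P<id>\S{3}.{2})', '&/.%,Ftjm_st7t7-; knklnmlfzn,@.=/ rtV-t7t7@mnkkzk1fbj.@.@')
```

`match` is anchored at position 0; if the pattern doesn't fit there, it returns None.
Here the string doesn't start with a match, so the call returns None.

None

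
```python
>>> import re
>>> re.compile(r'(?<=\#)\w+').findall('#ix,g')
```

The lookaround is zero-width — it requires the adjacent text to match without consuming it, so the asserted text isn't part of the match.
With no groups in the pattern, `findall` gives back each whole match — 1 here.

['ix']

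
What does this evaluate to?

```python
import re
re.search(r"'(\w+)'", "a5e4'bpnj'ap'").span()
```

(4, 10)

The match spans [4:10] → "'bpnj'".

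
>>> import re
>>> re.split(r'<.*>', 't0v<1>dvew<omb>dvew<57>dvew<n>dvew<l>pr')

Matches to split on: at [3:37] → '<1>dvew<omb>dvew<57>dvew<n>dvew<l>'.
The string is cut at each match, leaving 2 pieces.

['t0v', 'pr']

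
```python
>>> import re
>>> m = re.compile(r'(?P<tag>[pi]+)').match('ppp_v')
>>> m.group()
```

'ppp'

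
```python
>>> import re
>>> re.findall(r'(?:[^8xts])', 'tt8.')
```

This matches any character except [8xts] (non-capturing group).
Walking the string: at [3:4] → '.'.
Since nothing is captured, `findall` lists the 1 matched substring directly.

['.']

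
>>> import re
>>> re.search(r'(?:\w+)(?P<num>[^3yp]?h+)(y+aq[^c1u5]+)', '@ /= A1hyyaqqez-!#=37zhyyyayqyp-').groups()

('h', 'yyaqqez-!#=37zhyyyayqyp-')

The match spans [5:32] → 'A1hyyaqqez-!#=37zhyyyayqyp-'.
Captured: group 1 = 'h', group 2 = 'yyaqqez-!#=37zhyyyayqyp-'.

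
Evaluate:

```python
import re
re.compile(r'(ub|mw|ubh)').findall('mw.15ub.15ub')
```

['mw', 'ub', 'ub']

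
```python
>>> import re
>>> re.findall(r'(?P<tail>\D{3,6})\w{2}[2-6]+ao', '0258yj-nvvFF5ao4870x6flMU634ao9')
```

['yj-nvv', 'flMU']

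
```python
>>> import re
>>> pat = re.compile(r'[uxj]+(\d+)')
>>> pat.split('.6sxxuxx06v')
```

Because the pattern has a capturing group, `split` also inserts each captured text between the pieces.

['.6s', '06', 'v']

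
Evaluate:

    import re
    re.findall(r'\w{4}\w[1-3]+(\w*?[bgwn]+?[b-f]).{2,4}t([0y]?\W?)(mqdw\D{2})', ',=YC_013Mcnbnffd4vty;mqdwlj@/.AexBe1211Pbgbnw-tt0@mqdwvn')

[('Mcnbnf', 'y;', 'mqdwlj'), ('Pbgb', '0@', 'mqdwvn')]

The pattern matches exactly 4 of a word character, then a word character, then one or more of a character in [1-3]; then zero or more of a word character (lazy), then one or more of one of [bgwn] (lazy), then a character in [b-f] (captured); then 2 to 4 of any character, then the literal 't'; then optionally one of [0y], then optionally a non-word character (captured); then the literal 'mq', then the literal 'dw', then exactly 2 of a non-digit (captured).
Scanning left to right: at [2:27] match 'YC_013Mcnbnffd4vty;mqdwlj', groups = ('Mcnbnf', 'y;', 'mqdwlj'); at [30:56] match 'AexBe1211Pbgbnw-tt0@mqdwvn', groups = ('Pbgb', '0@', 'mqdwvn').
3 groups means each result is a tuple of 3 captured strings — 2 here.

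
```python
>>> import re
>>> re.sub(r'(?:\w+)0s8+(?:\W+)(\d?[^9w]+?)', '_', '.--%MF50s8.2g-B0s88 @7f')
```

This matches one or more of a word character (non-capturing group); then the literal '0s', then one or more of a literal '8'; then one or more of a non-word character (non-capturing group); then optionally a digit, then one or more of any character except [9w] (lazy) (captured).
Matches: at [4:13] → 'MF50s8.2g'; at [14:23] → 'B0s88 @7f'.
Each match is replaced by '_'.

'.--%_-_'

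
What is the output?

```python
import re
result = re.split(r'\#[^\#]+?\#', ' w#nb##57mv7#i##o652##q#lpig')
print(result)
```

Each match becomes a cut point; 5 segments remain.

[' w', '', 'i#', '', 'lpig']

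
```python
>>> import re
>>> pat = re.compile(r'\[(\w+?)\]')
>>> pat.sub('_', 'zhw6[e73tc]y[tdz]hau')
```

'zhw6_y_hau'

Matches: at [4:11] → '[e73tc]'; at [12:17] → '[tdz]'.
Each match is replaced by '_'.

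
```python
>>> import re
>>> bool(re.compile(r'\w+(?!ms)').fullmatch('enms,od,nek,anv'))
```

False

`re.fullmatch` requires the pattern to consume the entire string.
Here the pattern can't cover the whole string, so the call returns None, and `bool(None)` is False.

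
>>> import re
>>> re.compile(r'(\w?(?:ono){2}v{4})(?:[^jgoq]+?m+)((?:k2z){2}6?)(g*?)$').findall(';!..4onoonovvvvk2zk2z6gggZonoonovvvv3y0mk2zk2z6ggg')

The pattern matches optionally a word character, then the literal 'ono' repeated 2 times, then exactly 4 of the literal 'v' (captured); then one or more of any character except [jgoq] (lazy), then one or more of a literal 'm' (non-capturing group); then the literal 'k2z' repeated 2 times, then optionally the literal '6' (captured); then zero or more of a literal 'g' (lazy) (captured); then anchored at the end.
Scanning left to right: at [25:50] match 'Zonoonovvvv3y0mk2zk2z6ggg', groups = ('Zonoonovvvv', 'k2zk2z6', 'ggg').
3 groups means the one result is a tuple of 3 captured strings — 1 here.

[('Zonoonovvvv', 'k2zk2z6', 'ggg')]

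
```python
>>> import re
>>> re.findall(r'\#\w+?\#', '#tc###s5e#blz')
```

['#tc#', '#s5e#']

Matches: at [0:4] → '#tc#'; at [5:10] → '#s5e#'.
With no groups in the pattern, `findall` gives back each whole match — 2 here.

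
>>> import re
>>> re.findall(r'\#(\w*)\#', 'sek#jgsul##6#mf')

['jgsul', '6']

Walking the string: at [3:10] match '#jgsul#', group 1 = 'jgsul'; at [10:13] match '#6#', group 1 = '6'.
With a single group, `findall` returns only what that group captured — 2 items.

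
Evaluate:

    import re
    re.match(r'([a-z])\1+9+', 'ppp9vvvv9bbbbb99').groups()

A backreference is literal: `\1` must see the identical characters the first group matched.
`match` is anchored at position 0; if the pattern doesn't fit there, it returns None.
The match spans [0:4] → 'ppp9'.
Captured: group 1 = 'p'.

('p',)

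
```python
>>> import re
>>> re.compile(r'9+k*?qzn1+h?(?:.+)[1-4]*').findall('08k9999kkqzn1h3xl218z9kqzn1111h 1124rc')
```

['9999kkqzn1h3xl218z9kqzn1111h 1124rc']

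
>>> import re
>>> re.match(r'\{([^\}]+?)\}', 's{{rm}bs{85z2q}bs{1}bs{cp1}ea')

With `match`, the pattern is implicitly anchored at the beginning.
Here position 0 doesn't satisfy it, so the call returns None.

None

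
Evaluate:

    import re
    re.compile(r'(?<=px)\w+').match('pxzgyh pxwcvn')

None

Lookahead/lookbehind check context without consuming it, so the matched span excludes the asserted characters.
`re.match` only tries the pattern at the start of the string.
Here position 0 doesn't satisfy it, so the call returns None.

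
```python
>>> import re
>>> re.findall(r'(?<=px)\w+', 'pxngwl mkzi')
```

The lookaround is zero-width — it requires the adjacent text to match without consuming it, so the asserted text isn't part of the match.
Since nothing is captured, `findall` lists the 1 matched substring directly.

['ngwl']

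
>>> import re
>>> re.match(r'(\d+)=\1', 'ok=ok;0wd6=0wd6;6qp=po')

A backreference is literal: `\1` must see the identical characters the first group matched.
`re.match` only tries the pattern at the start of the string.
Here position 0 doesn't satisfy it, so the call returns None.

None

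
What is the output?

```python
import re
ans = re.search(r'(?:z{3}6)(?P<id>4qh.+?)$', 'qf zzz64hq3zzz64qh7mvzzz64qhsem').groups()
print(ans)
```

('4qh7mvzzz64qhsem',)

Pattern: exactly 3 of the literal 'z', then a literal '6' (non-capturing group); then the literal '4qh', then one or more of any character (lazy) (captured as 'id'); then anchored at the end.
`search` walks the string left to right and returns the first match it finds.
The match spans [11:31] → 'zzz64qh7mvzzz64qhsem'.
Captured: group 1 = '4qh7mvzzz64qhsem'.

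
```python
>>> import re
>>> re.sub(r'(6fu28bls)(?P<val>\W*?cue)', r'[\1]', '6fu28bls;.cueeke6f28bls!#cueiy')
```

Pattern: the literal '6f', then the literal 'u28', then the literal 'bls' (captured); then zero or more of a non-word character (lazy), then the literal 'cue' (captured as 'val').
Matches: at [0:13] → '6fu28bls;.cue'.
`\1` in the replacement pulls in group 1's text for each match.

'[6fu28bls]eke6f28bls!#cueiy'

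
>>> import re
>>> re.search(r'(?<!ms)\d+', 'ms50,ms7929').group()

The negative lookaround is zero-width — it rules out positions where the adjacent text would match, without consuming anything.
The match spans [3:4] → '0'.

'0'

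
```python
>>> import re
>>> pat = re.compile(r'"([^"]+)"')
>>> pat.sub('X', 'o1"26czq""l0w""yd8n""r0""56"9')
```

'o1XXXXX9'

Matches: at [2:9] → '"26czq"'; at [9:14] → '"l0w"'; at [14:20] → '"yd8n"'; at [20:24] → '"r0"'; at [24:28] → '"56"'.
Every occurrence is swapped for 'X'.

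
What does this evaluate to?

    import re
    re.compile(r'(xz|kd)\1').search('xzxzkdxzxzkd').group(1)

'xz'

The match spans [0:4] → 'xzxz'.
Captured: group 1 = 'xz'.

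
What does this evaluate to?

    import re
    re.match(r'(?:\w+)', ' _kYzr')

None

This matches one or more of a word character (non-capturing group).
`re.match` only tries the pattern at the start of the string.
Here the pattern fails at index 0, so the call returns None.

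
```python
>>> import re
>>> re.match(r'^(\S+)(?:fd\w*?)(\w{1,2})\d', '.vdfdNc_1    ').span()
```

(0, 9)

Pattern: anchored at the start of the string; then one or more of a non-whitespace character (captured); then the literal 'fd', then zero or more of a word character (lazy) (non-capturing group); then 1 to 2 of a word character (captured); then a digit.
With `match`, the pattern is implicitly anchored at the beginning.
The match spans [0:9] → '.vdfdNc_1'.
Captured: group 1 = '.vd', group 2 = 'c_'.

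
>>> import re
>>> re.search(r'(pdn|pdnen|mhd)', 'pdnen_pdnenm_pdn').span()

(0, 3)

Alternation isn't longest-match — the leftmost alternative that fits at this position is chosen.
The match spans [0:3] → 'pdn'.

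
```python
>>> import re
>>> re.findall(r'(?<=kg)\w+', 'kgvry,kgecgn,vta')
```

['vry', 'ecgn']

The positive lookaround only admits positions where the adjacent text matches; those characters stay outside the span.
Since nothing is captured, `findall` lists the 2 matched substrings directly.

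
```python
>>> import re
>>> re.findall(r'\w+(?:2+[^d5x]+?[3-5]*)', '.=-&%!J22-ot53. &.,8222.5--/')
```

['J22-', '8222.5']

This matches one or more of a word character; then one or more of a literal '2', then one or more of any character except [d5x] (lazy), then zero or more of a character in [3-5] (non-capturing group).
Because the quantifier is non-greedy, it stops expanding at the earliest point where the rest of the pattern can succeed.
Walking the string: at [6:10] → 'J22-'; at [19:25] → '8222.5'.
No capturing groups, so `findall` returns the 2 full match strings.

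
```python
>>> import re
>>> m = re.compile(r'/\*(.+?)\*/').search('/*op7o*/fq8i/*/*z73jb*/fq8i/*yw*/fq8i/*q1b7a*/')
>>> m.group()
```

A non-greedy quantifier consumes as few characters as it can — just enough that the remainder of the pattern still matches from where it stops; whatever follows it matches normally.
`re.search` tries every starting position until one works.
The match spans [0:8] → '/*op7o*/'.
Captured: group 1 = 'op7o'.

'/*op7o*/'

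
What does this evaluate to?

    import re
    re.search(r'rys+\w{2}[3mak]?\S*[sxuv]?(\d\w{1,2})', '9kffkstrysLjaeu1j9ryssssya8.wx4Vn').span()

The pattern matches the literal 'ry', then one or more of the literal 's', then exactly 2 of a word character; then optionally one of [3mak], then zero or more of a non-whitespace character, then optionally one of [sxuv]; then a digit, then 1 to 2 of a word character (captured).
The match spans [7:33] → 'rysLjaeu1j9ryssssya8.wx4Vn'.

(7, 33)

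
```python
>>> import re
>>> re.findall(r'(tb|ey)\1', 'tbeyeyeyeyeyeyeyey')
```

After group 1 captures some text, `\1` only succeeds where that same text appears again.
Scanning left to right: at [2:6] match 'eyey', group 1 = 'ey'; at [6:10] match 'eyey', group 1 = 'ey'; at [10:14] match 'eyey', group 1 = 'ey'; at [14:18] match 'eyey', group 1 = 'ey'.
`findall` collects group 1 from each match (4 total).

['ey', 'ey', 'ey', 'ey']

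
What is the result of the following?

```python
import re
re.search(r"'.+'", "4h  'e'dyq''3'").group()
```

`re.search` scans for the first position where the pattern succeeds.
The match spans [4:14] → "'e'dyq''3'".

"'e'dyq''3'"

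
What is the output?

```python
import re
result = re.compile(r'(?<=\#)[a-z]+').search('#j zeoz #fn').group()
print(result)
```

The lookaround is zero-width — it requires the adjacent text to match without consuming it, so the asserted text isn't part of the match.
`re.search` scans for the first position where the pattern succeeds.
The match spans [1:2] → 'j'.

j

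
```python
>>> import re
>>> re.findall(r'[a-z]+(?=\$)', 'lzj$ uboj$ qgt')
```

['lzj', 'uboj']

Lookahead/lookbehind check context without consuming it, so the matched span excludes the asserted characters.
`findall` yields the raw match text (2 of them) because the pattern has no groups.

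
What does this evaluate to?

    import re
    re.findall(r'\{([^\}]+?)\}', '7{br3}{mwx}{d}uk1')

['br3', 'mwx', 'd']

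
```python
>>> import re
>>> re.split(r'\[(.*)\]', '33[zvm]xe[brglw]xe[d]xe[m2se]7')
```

['33', 'zvm]xe[brglw]xe[d]xe[m2se', '7']

With a capturing group present, the delimiter's captured portion is kept in the result list.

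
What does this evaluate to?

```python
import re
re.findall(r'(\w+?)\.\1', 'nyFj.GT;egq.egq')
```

['egq']

After group 1 captures some text, `\1` only succeeds where that same text appears again.
With a single group, `findall` returns only what that group captured — 1 item.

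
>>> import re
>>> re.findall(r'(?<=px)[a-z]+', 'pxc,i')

['c']

The lookaround is zero-width — it requires the adjacent text to match without consuming it, so the asserted text isn't part of the match.
`findall` yields the raw match text (1 of them) because the pattern has no groups.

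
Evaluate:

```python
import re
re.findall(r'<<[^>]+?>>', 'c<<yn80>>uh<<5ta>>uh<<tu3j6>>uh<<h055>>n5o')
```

['<<yn80>>', '<<5ta>>', '<<tu3j6>>', '<<h055>>']

Matches: at [1:9] → '<<yn80>>'; at [11:18] → '<<5ta>>'; at [20:29] → '<<tu3j6>>'; at [31:39] → '<<h055>>'.
With no groups in the pattern, `findall` gives back each whole match — 4 here.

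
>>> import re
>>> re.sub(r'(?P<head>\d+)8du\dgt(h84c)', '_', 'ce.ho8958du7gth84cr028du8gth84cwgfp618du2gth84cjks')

'ce.ho_r_wgfp_jks'

Each match is replaced by '_'.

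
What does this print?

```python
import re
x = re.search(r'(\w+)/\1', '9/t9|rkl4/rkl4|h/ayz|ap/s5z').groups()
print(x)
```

A backreference is literal: `\1` must see the identical characters the first group matched.
`re.search` tries every starting position until one works.
The match spans [5:14] → 'rkl4/rkl4'.
Captured: group 1 = 'rkl4'.

('rkl4',)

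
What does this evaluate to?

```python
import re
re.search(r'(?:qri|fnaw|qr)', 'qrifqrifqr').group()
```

`|` is ordered: at each position the engine commits to the first alternative that works.
The match spans [0:3] → 'qri'.

'qri'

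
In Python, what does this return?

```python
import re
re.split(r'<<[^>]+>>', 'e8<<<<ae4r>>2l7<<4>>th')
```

Each match becomes a cut point; 3 segments remain.

['e8', '2l7', 'th']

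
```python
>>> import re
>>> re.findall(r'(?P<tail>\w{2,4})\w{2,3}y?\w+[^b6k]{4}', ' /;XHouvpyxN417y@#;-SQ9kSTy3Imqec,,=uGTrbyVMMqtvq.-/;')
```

['XHou', 'SQ9k', 'GTrb']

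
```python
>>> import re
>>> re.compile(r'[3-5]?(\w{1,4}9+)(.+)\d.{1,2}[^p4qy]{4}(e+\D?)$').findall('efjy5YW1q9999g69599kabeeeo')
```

[('YW1q9999', 'g6959', 'eo')]

The pattern matches optionally a character in [3-5]; then 1 to 4 of a word character, then one or more of a literal '9' (captured); then one or more of any character (captured); then a digit, then 1 to 2 of any character, then exactly 4 of any character except [p4qy]; then one or more of the literal 'e', then optionally a non-digit (captured); then anchored at the end.
Matches: at [4:26] match '5YW1q9999g69599kabeeeo', groups = ('YW1q9999', 'g6959', 'eo').
`findall` packs the 3 group values into a tuple for every match.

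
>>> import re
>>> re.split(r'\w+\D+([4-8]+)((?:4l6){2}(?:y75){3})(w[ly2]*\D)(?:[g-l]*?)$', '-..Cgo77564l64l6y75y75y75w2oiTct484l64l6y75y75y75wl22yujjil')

Pattern: one or more of a word character, then one or more of a non-digit; then one or more of a character in [4-8] (captured); then the literal '4l6' repeated 2 times, then the literal 'y75' repeated 3 times (captured); then a literal 'w', then zero or more of one of [ly2], then a non-digit (captured); then zero or more of a character in [g-l] (lazy) (non-capturing group); then anchored at the end.
Matches to split on: at [3:59] → 'Cgo77564l64l6y75y75y75w2oiTct484l64l6y75y75y75wl22yujjil'.
`re.split` interleaves the captured-group text with the surrounding fragments.

['-..', '48', '4l64l6y75y75y75', 'wl22yu', '']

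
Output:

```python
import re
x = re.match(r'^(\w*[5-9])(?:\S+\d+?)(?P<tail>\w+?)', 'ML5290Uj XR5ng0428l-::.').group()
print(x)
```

This matches anchored at the start of the string; then zero or more of a word character, then a character in [5-9] (captured); then one or more of a non-whitespace character, then one or more of a digit (lazy) (non-capturing group); then one or more of a word character (lazy) (captured as 'tail').
With the lazy modifier that quantifier settles for the fewest repetitions that let the rest of the pattern succeed (the atoms after it are unaffected and can still be greedy).
`match` is anchored at position 0; if the pattern doesn't fit there, it returns None.
The match spans [0:7] → 'ML5290U'.
Captured: group 1 = 'ML5', group 2 = 'U'.

ML5290U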